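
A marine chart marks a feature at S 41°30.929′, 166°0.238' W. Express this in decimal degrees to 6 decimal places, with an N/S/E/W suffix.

41.515483° S, 166.003967° W

Lat: 30.929′ = 0.515483°; total 41.5154833
Lon: 0.238′ = 0.003967°; total 166.0039667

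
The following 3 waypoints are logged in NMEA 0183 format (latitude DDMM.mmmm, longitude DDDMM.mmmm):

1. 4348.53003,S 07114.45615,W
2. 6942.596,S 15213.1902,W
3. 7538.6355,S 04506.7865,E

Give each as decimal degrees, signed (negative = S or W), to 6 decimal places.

Point 1:
  Latitude: degrees = first 2 digits = 43, minutes = 48.53003; 43 + 48.53003/60 = 43.8088338
  hemisphere S, so the sign is −
  Longitude: split at 3 digits → 071° and 14.45615′; 71 + 14.45615/60 = 71.2409358
  hemisphere W, so the sign is −
Point 2:
  φ: split at 2 digits → 69° and 42.596′; 69 + 42.596/60 = 69.7099333
  S → negative
  Lon: degrees = first 3 digits = 152, minutes = 13.1902; 152 + 13.1902/60 = 152.2198367
  W ⇒ negate
Point 3:
  Lat: split at 2 digits → 75° and 38.6355′; 75 + 38.6355/60 = 75.6439250
  S ⇒ negate
  Lon: split at 3 digits → 045° and 6.7865′; 45 + 6.7865/60 = 45.1131083
  E → positive

1. -43.808834, -71.240936
2. -69.709933, -152.219837
3. -75.643925, 45.113108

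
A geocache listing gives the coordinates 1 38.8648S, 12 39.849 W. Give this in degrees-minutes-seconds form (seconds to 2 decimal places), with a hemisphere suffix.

Latitude: fractional minutes 0.86480 × 60 = 51.8880″
Longitude: 39.84900′ → 39′ and 0.84900 × 60 = 50.9400″

1°38′51.89″ S, 12°39′50.94″ W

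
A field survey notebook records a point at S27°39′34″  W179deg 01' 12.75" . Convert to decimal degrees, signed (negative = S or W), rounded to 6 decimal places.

φ: 27° + 39/60 + 34/3600 = 27 + 0.650000 + 0.009444 = 27.6594444
hemisphere S, so the sign is −
Longitude: 1′ + 12.75″ = 1.21250′; 179 + 1.21250/60 = 179.0202083
W → negative

-27.659444, -179.020208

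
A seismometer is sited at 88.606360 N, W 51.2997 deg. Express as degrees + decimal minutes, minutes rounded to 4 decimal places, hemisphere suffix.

φ: minutes = (88.606360 − 88) × 60 = 36.381600
Lon: minutes = (51.299700 − 51) × 60 = 17.982000

88° 36.3816′ N, 51° 17.9820′ W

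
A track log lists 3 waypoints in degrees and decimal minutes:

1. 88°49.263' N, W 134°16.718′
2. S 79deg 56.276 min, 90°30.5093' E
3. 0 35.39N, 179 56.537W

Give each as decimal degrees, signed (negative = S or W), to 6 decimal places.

1. 88.821050, -134.278633
2. -79.937933, 90.508488
3. 0.589833, -179.942283

Point 1:
  Latitude: 49.263′ = 0.821050°; total 88.8210500
  N → positive
  λ: 134 + 16.718/60 = 134.2786333
  W ⇒ negate
Point 2:
  Latitude: 56.276′ = 0.937933°; total 79.9379333
  hemisphere S, so the sign is −
  Lon: 30.5093′ = 0.508488°; total 90.5084883
  E → positive
Point 3:
  Lat: 0 + 35.39/60 = 0.5898333
  N ⇒ keep positive
  λ: 179 + 56.537/60 = 179.9422833
  hemisphere W, so the sign is −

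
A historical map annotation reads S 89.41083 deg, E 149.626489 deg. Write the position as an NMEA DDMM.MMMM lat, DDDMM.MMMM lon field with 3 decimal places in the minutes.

8924.650,S / 14937.589,E

Latitude: fractional part 0.410830 → 24.64980 minutes
Longitude: fractional part 0.626489 → 37.58934 minutes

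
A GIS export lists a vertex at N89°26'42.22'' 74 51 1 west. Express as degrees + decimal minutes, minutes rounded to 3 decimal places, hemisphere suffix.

Latitude: seconds/60 = 0.70367; minutes = 26 + 0.70367 = 26.70367
λ: seconds/60 = 0.01667; minutes = 51 + 0.01667 = 51.01667

89° 26.704′ N, 74° 51.017′ W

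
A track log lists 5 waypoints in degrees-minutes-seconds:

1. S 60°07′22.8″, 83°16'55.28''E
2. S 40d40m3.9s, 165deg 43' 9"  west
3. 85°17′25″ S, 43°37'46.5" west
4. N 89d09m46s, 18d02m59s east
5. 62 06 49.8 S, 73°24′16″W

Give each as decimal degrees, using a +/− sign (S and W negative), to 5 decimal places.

Point 1:
  Lat: 7′ + 22.8″ = 7.38000′; 60 + 7.38000/60 = 60.123000
  S → negative
  λ: 16′ + 55.28″ = 16.92133′; 83 + 16.92133/60 = 83.282022
  E ⇒ keep positive
Point 2:
  Lat: 40° + 40/60 + 3.9/3600 = 40 + 0.666667 + 0.001083 = 40.667750
  S ⇒ negate
  Lon: 165° + 43/60 + 9/3600 = 165 + 0.716667 + 0.002500 = 165.719167
  hemisphere W, so the sign is −
Point 3:
  Latitude: 85 + 17/60 + 25/3600 = 85.290278
  hemisphere S, so the sign is −
  Lon: 37′ + 46.5″ = 37.77500′; 43 + 37.77500/60 = 43.629583
  W → negative
Point 4:
  Lat: 9′ + 46″ = 9.76667′; 89 + 9.76667/60 = 89.162778
  N ⇒ keep positive
  λ: 18 + 2/60 + 59/3600 = 18.049722
  E → positive
Point 5:
  φ: 62° + 6/60 + 49.8/3600 = 62 + 0.100000 + 0.013833 = 62.113833
  S ⇒ negate
  Longitude: 24′ + 16″ = 24.26667′; 73 + 24.26667/60 = 73.404444
  W → negative

1. -60.12300, 83.28202
2. -40.66775, -165.71917
3. -85.29028, -43.62958
4. 89.16278, 18.04972
5. -62.11383, -73.40444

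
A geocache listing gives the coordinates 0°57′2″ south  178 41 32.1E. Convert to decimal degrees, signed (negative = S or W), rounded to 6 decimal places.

Latitude: 0 + 57/60 + 2/3600 = 0.9505556
S ⇒ negate
Longitude: 178 + 41/60 + 32.1/3600 = 178.6922500
E ⇒ keep positive

-0.950556, 178.692250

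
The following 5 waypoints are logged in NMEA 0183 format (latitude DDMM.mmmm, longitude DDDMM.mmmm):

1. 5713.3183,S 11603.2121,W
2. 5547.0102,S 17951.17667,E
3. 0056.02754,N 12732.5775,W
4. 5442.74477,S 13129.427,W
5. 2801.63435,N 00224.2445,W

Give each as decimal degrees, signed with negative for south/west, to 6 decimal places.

Point 1:
  Lat: split at 2 digits → 57° and 13.3183′; 57 + 13.3183/60 = 57.2219717
  S ⇒ negate
  Lon: split at 3 digits → 116° and 3.2121′; 116 + 3.2121/60 = 116.0535350
  W ⇒ negate
Point 2:
  Latitude: split at 2 digits → 55° and 47.0102′; 55 + 47.0102/60 = 55.7835033
  S → negative
  Longitude: degrees = first 3 digits = 179, minutes = 51.17667; 179 + 51.17667/60 = 179.8529445
  E → positive
Point 3:
  Latitude: degrees = first 2 digits = 0, minutes = 56.02754; 0 + 56.02754/60 = 0.9337923
  N ⇒ keep positive
  λ: split at 3 digits → 127° and 32.5775′; 127 + 32.5775/60 = 127.5429583
  W → negative
Point 4:
  Lat: split at 2 digits → 54° and 42.74477′; 54 + 42.74477/60 = 54.7124128
  S ⇒ negate
  λ: degrees = first 3 digits = 131, minutes = 29.427; 131 + 29.427/60 = 131.4904500
  W ⇒ negate
Point 5:
  Latitude: split at 2 digits → 28° and 1.63435′; 28 + 1.63435/60 = 28.0272392
  N → positive
  Longitude: degrees = first 3 digits = 2, minutes = 24.2445; 2 + 24.2445/60 = 2.4040750
  W ⇒ negate

1. -57.221972, -116.053535
2. -55.783503, 179.852945
3. 0.933792, -127.542958
4. -54.712413, -131.490450
5. 28.027239, -2.404075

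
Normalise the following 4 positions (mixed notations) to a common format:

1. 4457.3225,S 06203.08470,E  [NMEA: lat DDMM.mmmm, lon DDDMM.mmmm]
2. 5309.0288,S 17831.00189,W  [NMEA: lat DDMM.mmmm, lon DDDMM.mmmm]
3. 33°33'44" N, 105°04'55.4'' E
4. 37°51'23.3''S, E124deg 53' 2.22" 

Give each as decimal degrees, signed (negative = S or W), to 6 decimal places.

Point 1:
  φ: degrees = first 2 digits = 44, minutes = 57.3225; 44 + 57.3225/60 = 44.9553750
  hemisphere S, so the sign is −
  Longitude: degrees = first 3 digits = 62, minutes = 3.0847; 62 + 3.0847/60 = 62.0514117
  E ⇒ keep positive
Point 2:
  Lat: degrees = first 2 digits = 53, minutes = 9.0288; 53 + 9.0288/60 = 53.1504800
  hemisphere S, so the sign is −
  Lon: degrees = first 3 digits = 178, minutes = 31.00189; 178 + 31.00189/60 = 178.5166982
  hemisphere W, so the sign is −
Point 3:
  Lat: 33′ + 44″ = 33.73333′; 33 + 33.73333/60 = 33.5622222
  N → positive
  Lon: 105° + 4/60 + 55.4/3600 = 105 + 0.066667 + 0.015389 = 105.0820556
  E → positive
Point 4:
  φ: 51′ + 23.3″ = 51.38833′; 37 + 51.38833/60 = 37.8564722
  S → negative
  λ: 124 + 53/60 + 2.22/3600 = 124.8839500
  E → positive

1. -44.955375, 62.051412
2. -53.150480, -178.516698
3. 33.562222, 105.082056
4. -37.856472, 124.883950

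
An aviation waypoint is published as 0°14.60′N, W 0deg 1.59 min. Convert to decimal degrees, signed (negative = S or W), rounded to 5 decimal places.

0.24333, -0.02650

Latitude: 0 + 14.6/60 = 0.243333
N → positive
Longitude: 0 + 1.59/60 = 0.026500
W → negative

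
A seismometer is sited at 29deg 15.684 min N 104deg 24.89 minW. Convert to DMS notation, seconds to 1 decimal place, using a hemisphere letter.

29°15′41.0″ N, 104°24′53.4″ W

Latitude: fractional minutes 0.68400 × 60 = 41.040″
λ: 24.89000′ → 24′ and 0.89000 × 60 = 53.400″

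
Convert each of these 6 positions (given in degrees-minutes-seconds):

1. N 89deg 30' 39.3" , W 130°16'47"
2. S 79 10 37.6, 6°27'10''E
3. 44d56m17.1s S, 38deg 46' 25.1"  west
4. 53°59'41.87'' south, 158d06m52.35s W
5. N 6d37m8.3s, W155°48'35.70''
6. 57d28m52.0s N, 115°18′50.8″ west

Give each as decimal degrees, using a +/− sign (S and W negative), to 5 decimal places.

1. 89.51092, -130.27972
2. -79.17711, 6.45278
3. -44.93808, -38.77364
4. -53.99496, -158.11454
5. 6.61897, -155.80992
6. 57.48111, -115.31411

Point 1:
  Latitude: 30′ + 39.3″ = 30.65500′; 89 + 30.65500/60 = 89.510917
  N → positive
  Lon: 130° + 16/60 + 47/3600 = 130 + 0.266667 + 0.013056 = 130.279722
  W ⇒ negate
Point 2:
  Lat: 79 + 10/60 + 37.6/3600 = 79.177111
  hemisphere S, so the sign is −
  Lon: 6° + 27/60 + 10/3600 = 6 + 0.450000 + 0.002778 = 6.452778
  E → positive
Point 3:
  φ: 56′ + 17.1″ = 56.28500′; 44 + 56.28500/60 = 44.938083
  S ⇒ negate
  Lon: 38° + 46/60 + 25.1/3600 = 38 + 0.766667 + 0.006972 = 38.773639
  W ⇒ negate
Point 4:
  Lat: 53 + 59/60 + 41.87/3600 = 53.994964
  S ⇒ negate
  Lon: 158° + 6/60 + 52.35/3600 = 158 + 0.100000 + 0.014542 = 158.114542
  W → negative
Point 5:
  φ: 6 + 37/60 + 8.3/3600 = 6.618972
  N → positive
  Lon: 48′ + 35.7″ = 48.59500′; 155 + 48.59500/60 = 155.809917
  hemisphere W, so the sign is −
Point 6:
  Latitude: 57 + 28/60 + 52/3600 = 57.481111
  N → positive
  λ: 18′ + 50.8″ = 18.84667′; 115 + 18.84667/60 = 115.314111
  W → negative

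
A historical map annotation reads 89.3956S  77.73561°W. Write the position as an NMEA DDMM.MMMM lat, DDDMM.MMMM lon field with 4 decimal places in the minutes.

Lat: fractional part 0.395600 → 23.736000 minutes
λ: minutes = (77.735610 − 77) × 60 = 44.136600

8923.7360,S / 07744.1366,W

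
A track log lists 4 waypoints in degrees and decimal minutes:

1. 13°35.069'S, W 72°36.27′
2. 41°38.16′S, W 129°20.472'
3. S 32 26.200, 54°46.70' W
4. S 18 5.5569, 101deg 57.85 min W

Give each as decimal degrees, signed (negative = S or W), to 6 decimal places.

Point 1:
  Latitude: 13 + 35.069/60 = 13.5844833
  S → negative
  Lon: 72 + 36.27/60 = 72.6045000
  W ⇒ negate
Point 2:
  Latitude: 41 + 38.16/60 = 41.6360000
  S → negative
  Longitude: 20.472′ = 0.341200°; total 129.3412000
  W → negative
Point 3:
  Latitude: 32 + 26.2/60 = 32.4366667
  S → negative
  Longitude: 46.7′ = 0.778333°; total 54.7783333
  hemisphere W, so the sign is −
Point 4:
  Latitude: 18 + 5.5569/60 = 18.0926150
  S ⇒ negate
  λ: 101 + 57.85/60 = 101.9641667
  W → negative

1. -13.584483, -72.604500
2. -41.636000, -129.341200
3. -32.436667, -54.778333
4. -18.092615, -101.964167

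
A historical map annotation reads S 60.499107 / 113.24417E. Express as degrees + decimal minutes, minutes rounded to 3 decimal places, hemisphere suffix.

Latitude: fractional part 0.499107 → 29.94642 minutes
Lon: fractional part 0.244170 → 14.65020 minutes

60° 29.946′ S, 113° 14.650′ E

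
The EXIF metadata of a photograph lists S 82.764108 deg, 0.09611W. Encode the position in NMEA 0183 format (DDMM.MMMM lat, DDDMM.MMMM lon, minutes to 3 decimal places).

Lat: 82° + 0.764108 × 60 = 82° 45.84648′
Longitude: minutes = (0.096110 − 0) × 60 = 5.76660

8245.846,S / 00005.767,W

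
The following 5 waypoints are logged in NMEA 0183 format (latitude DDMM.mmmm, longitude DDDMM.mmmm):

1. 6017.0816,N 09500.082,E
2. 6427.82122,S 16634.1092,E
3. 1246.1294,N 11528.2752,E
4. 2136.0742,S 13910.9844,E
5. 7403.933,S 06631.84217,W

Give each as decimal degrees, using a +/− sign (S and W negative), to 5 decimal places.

Point 1:
  φ: degrees = first 2 digits = 60, minutes = 17.0816; 60 + 17.0816/60 = 60.284693
  N → positive
  Lon: degrees = first 3 digits = 95, minutes = 0.082; 95 + 0.082/60 = 95.001367
  E ⇒ keep positive
Point 2:
  Latitude: split at 2 digits → 64° and 27.82122′; 64 + 27.82122/60 = 64.463687
  S → negative
  Lon: split at 3 digits → 166° and 34.1092′; 166 + 34.1092/60 = 166.568487
  E ⇒ keep positive
Point 3:
  Latitude: degrees = first 2 digits = 12, minutes = 46.1294; 12 + 46.1294/60 = 12.768823
  N ⇒ keep positive
  Longitude: degrees = first 3 digits = 115, minutes = 28.2752; 115 + 28.2752/60 = 115.471253
  E → positive
Point 4:
  φ: split at 2 digits → 21° and 36.0742′; 21 + 36.0742/60 = 21.601237
  hemisphere S, so the sign is −
  Longitude: degrees = first 3 digits = 139, minutes = 10.9844; 139 + 10.9844/60 = 139.183073
  E → positive
Point 5:
  Lat: split at 2 digits → 74° and 3.933′; 74 + 3.933/60 = 74.065550
  S ⇒ negate
  Lon: degrees = first 3 digits = 66, minutes = 31.84217; 66 + 31.84217/60 = 66.530703
  W → negative

1. 60.28469, 95.00137
2. -64.46369, 166.56849
3. 12.76882, 115.47125
4. -21.60124, 139.18307
5. -74.06555, -66.53070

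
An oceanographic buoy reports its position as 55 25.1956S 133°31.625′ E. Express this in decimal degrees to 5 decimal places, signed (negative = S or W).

-55.41993, 133.52708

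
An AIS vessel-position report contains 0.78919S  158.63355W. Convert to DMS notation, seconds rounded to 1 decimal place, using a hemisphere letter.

Lat: whole degrees 0; 47.35140′ → 47′ and 21.084″
λ: 0.633550° → 38.01300′; 0.01300 × 60 = 0.780″

0°47′21.1″ S, 158°38′0.8″ W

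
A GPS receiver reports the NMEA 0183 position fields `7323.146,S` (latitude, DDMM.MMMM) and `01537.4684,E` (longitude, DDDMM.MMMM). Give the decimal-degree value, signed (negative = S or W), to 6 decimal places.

-73.385767, 15.624473

Lat: split at 2 digits → 73° and 23.146′; 73 + 23.146/60 = 73.3857667
hemisphere S, so the sign is −
Lon: split at 3 digits → 015° and 37.4684′; 15 + 37.4684/60 = 15.6244733
E ⇒ keep positive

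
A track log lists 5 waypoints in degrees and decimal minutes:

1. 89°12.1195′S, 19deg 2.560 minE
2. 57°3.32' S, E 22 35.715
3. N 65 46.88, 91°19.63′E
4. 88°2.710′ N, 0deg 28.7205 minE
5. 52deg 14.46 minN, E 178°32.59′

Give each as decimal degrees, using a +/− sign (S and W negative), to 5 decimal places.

1. -89.20199, 19.04267
2. -57.05533, 22.59525
3. 65.78133, 91.32717
4. 88.04517, 0.47868
5. 52.24100, 178.54317

Point 1:
  Latitude: 12.1195′ = 0.201992°; total 89.201992
  hemisphere S, so the sign is −
  Longitude: 2.56′ = 0.042667°; total 19.042667
  E ⇒ keep positive
Point 2:
  Lat: 57 + 3.32/60 = 57.055333
  hemisphere S, so the sign is −
  Lon: 35.715′ = 0.595250°; total 22.595250
  E ⇒ keep positive
Point 3:
  φ: 46.88′ = 0.781333°; total 65.781333
  N → positive
  Lon: 19.63′ = 0.327167°; total 91.327167
  E ⇒ keep positive
Point 4:
  Lat: 88 + 2.71/60 = 88.045167
  N ⇒ keep positive
  λ: 28.7205′ = 0.478675°; total 0.478675
  E ⇒ keep positive
Point 5:
  Lat: 52 + 14.46/60 = 52.241000
  N ⇒ keep positive
  Lon: 32.59′ = 0.543167°; total 178.543167
  E → positive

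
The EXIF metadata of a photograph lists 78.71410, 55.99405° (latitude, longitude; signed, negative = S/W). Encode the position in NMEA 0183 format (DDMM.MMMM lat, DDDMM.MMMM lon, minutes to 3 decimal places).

7842.846,N / 05559.643,E

Latitude: 78° + 0.714100 × 60 = 78° 42.84600′
Longitude: 55° + 0.994050 × 60 = 55° 59.64300′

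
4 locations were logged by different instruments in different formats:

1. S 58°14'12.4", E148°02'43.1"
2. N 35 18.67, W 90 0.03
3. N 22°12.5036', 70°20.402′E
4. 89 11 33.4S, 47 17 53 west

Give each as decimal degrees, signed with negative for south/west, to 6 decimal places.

Point 1:
  Lat: 58 + 14/60 + 12.4/3600 = 58.2367778
  S ⇒ negate
  Lon: 148° + 2/60 + 43.1/3600 = 148 + 0.033333 + 0.011972 = 148.0453056
  E ⇒ keep positive
Point 2:
  Latitude: 35 + 18.67/60 = 35.3111667
  N ⇒ keep positive
  Longitude: 90 + 0.03/60 = 90.0005000
  hemisphere W, so the sign is −
Point 3:
  Lat: 22 + 12.5036/60 = 22.2083933
  N → positive
  λ: 20.402′ = 0.340033°; total 70.3400333
  E → positive
Point 4:
  Lat: 11′ + 33.4″ = 11.55667′; 89 + 11.55667/60 = 89.1926111
  S → negative
  Lon: 47 + 17/60 + 53/3600 = 47.2980556
  W ⇒ negate

1. -58.236778, 148.045306
2. 35.311167, -90.000500
3. 22.208393, 70.340033
4. -89.192611, -47.298056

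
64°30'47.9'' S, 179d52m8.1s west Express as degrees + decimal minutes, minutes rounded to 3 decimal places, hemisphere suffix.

Lat: seconds/60 = 0.79833; minutes = 30 + 0.79833 = 30.79833
Lon: seconds/60 = 0.13500; minutes = 52 + 0.13500 = 52.13500

64° 30.798′ S, 179° 52.135′ W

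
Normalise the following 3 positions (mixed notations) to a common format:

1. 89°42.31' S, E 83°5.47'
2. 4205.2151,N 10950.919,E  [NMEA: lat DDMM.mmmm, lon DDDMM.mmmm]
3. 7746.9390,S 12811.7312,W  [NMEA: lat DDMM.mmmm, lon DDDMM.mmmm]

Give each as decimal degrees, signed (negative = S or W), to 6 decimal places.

1. -89.705167, 83.091167
2. 42.086918, 109.848650
3. -77.782317, -128.195520

Point 1:
  Latitude: 42.31′ = 0.705167°; total 89.7051667
  S ⇒ negate
  Lon: 5.47′ = 0.091167°; total 83.0911667
  E ⇒ keep positive
Point 2:
  Lat: degrees = first 2 digits = 42, minutes = 5.2151; 42 + 5.2151/60 = 42.0869183
  N ⇒ keep positive
  λ: degrees = first 3 digits = 109, minutes = 50.919; 109 + 50.919/60 = 109.8486500
  E ⇒ keep positive
Point 3:
  Latitude: split at 2 digits → 77° and 46.939′; 77 + 46.939/60 = 77.7823167
  S ⇒ negate
  Lon: split at 3 digits → 128° and 11.7312′; 128 + 11.7312/60 = 128.1955200
  hemisphere W, so the sign is −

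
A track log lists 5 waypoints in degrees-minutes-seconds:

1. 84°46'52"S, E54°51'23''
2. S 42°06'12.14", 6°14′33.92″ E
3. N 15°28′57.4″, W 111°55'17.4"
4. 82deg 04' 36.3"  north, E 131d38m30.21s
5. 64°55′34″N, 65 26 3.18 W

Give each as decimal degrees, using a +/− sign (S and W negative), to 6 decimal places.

Point 1:
  φ: 46′ + 52″ = 46.86667′; 84 + 46.86667/60 = 84.7811111
  hemisphere S, so the sign is −
  λ: 54° + 51/60 + 23/3600 = 54 + 0.850000 + 0.006389 = 54.8563889
  E ⇒ keep positive
Point 2:
  Latitude: 42 + 6/60 + 12.14/3600 = 42.1033722
  S ⇒ negate
  Longitude: 14′ + 33.92″ = 14.56533′; 6 + 14.56533/60 = 6.2427556
  E → positive
Point 3:
  φ: 28′ + 57.4″ = 28.95667′; 15 + 28.95667/60 = 15.4826111
  N ⇒ keep positive
  λ: 111° + 55/60 + 17.4/3600 = 111 + 0.916667 + 0.004833 = 111.9215000
  W → negative
Point 4:
  Lat: 82° + 4/60 + 36.3/3600 = 82 + 0.066667 + 0.010083 = 82.0767500
  N → positive
  λ: 38′ + 30.21″ = 38.50350′; 131 + 38.50350/60 = 131.6417250
  E ⇒ keep positive
Point 5:
  Latitude: 64 + 55/60 + 34/3600 = 64.9261111
  N ⇒ keep positive
  Longitude: 65 + 26/60 + 3.18/3600 = 65.4342167
  W ⇒ negate

1. -84.781111, 54.856389
2. -42.103372, 6.242756
3. 15.482611, -111.921500
4. 82.076750, 131.641725
5. 64.926111, -65.434217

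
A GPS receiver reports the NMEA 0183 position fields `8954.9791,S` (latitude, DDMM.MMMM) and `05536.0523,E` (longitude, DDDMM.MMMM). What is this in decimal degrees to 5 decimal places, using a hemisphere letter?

φ: degrees = first 2 digits = 89, minutes = 54.9791; 89 + 54.9791/60 = 89.916318
Longitude: split at 3 digits → 055° and 36.0523′; 55 + 36.0523/60 = 55.600872

89.91632° S, 55.60087° E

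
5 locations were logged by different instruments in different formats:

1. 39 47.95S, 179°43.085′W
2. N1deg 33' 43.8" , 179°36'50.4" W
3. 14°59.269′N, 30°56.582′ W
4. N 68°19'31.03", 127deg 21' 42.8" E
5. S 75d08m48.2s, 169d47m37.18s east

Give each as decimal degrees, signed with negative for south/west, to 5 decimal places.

1. -39.79917, -179.71808
2. 1.56217, -179.61400
3. 14.98782, -30.94303
4. 68.32529, 127.36189
5. -75.14672, 169.79366

Point 1:
  Lat: 47.95′ = 0.799167°; total 39.799167
  hemisphere S, so the sign is −
  Lon: 179 + 43.085/60 = 179.718083
  hemisphere W, so the sign is −
Point 2:
  Lat: 33′ + 43.8″ = 33.73000′; 1 + 33.73000/60 = 1.562167
  N → positive
  λ: 179 + 36/60 + 50.4/3600 = 179.614000
  hemisphere W, so the sign is −
Point 3:
  φ: 59.269′ = 0.987817°; total 14.987817
  N ⇒ keep positive
  λ: 56.582′ = 0.943033°; total 30.943033
  W ⇒ negate
Point 4:
  Lat: 68° + 19/60 + 31.03/3600 = 68 + 0.316667 + 0.008619 = 68.325286
  N → positive
  Longitude: 127° + 21/60 + 42.8/3600 = 127 + 0.350000 + 0.011889 = 127.361889
  E ⇒ keep positive
Point 5:
  Lat: 75° + 8/60 + 48.2/3600 = 75 + 0.133333 + 0.013389 = 75.146722
  S ⇒ negate
  Longitude: 169° + 47/60 + 37.18/3600 = 169 + 0.783333 + 0.010328 = 169.793661
  E → positive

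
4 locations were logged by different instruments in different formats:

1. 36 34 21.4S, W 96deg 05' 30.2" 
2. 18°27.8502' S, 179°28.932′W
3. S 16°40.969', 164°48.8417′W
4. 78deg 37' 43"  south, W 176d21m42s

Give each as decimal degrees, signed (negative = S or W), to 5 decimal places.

Point 1:
  φ: 36 + 34/60 + 21.4/3600 = 36.572611
  S ⇒ negate
  Longitude: 96° + 5/60 + 30.2/3600 = 96 + 0.083333 + 0.008389 = 96.091722
  W → negative
Point 2:
  φ: 18 + 27.8502/60 = 18.464170
  S → negative
  Longitude: 179 + 28.932/60 = 179.482200
  W ⇒ negate
Point 3:
  φ: 40.969′ = 0.682817°; total 16.682817
  hemisphere S, so the sign is −
  Lon: 48.8417′ = 0.814028°; total 164.814028
  W → negative
Point 4:
  Lat: 37′ + 43″ = 37.71667′; 78 + 37.71667/60 = 78.628611
  hemisphere S, so the sign is −
  Longitude: 176° + 21/60 + 42/3600 = 176 + 0.350000 + 0.011667 = 176.361667
  W ⇒ negate

1. -36.57261, -96.09172
2. -18.46417, -179.48220
3. -16.68282, -164.81403
4. -78.62861, -176.36167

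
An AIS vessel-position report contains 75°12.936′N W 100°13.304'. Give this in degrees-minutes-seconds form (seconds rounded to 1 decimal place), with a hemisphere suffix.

Latitude: 12.93600′ → 12′ and 0.93600 × 60 = 56.160″
Lon: 13.30400′ → 13′ and 0.30400 × 60 = 18.240″

75°12′56.2″ N, 100°13′18.2″ W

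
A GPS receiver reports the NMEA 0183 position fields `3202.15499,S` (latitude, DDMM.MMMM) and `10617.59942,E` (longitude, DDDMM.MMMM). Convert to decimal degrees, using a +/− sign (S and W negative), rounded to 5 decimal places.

Latitude: split at 2 digits → 32° and 2.15499′; 32 + 2.15499/60 = 32.035917
hemisphere S, so the sign is −
Lon: degrees = first 3 digits = 106, minutes = 17.59942; 106 + 17.59942/60 = 106.293324
E ⇒ keep positive

-32.03592, 106.29332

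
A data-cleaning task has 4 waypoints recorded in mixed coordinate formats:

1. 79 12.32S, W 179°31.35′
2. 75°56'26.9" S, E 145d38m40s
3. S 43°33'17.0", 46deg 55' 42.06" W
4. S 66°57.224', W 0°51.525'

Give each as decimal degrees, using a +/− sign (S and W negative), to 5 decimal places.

1. -79.20533, -179.52250
2. -75.94081, 145.64444
3. -43.55472, -46.92835
4. -66.95373, -0.85875

Point 1:
  Lat: 79 + 12.32/60 = 79.205333
  S → negative
  Longitude: 31.35′ = 0.522500°; total 179.522500
  W → negative
Point 2:
  φ: 75 + 56/60 + 26.9/3600 = 75.940806
  S ⇒ negate
  λ: 38′ + 40″ = 38.66667′; 145 + 38.66667/60 = 145.644444
  E → positive
Point 3:
  Latitude: 33′ + 17″ = 33.28333′; 43 + 33.28333/60 = 43.554722
  hemisphere S, so the sign is −
  Longitude: 55′ + 42.06″ = 55.70100′; 46 + 55.70100/60 = 46.928350
  W ⇒ negate
Point 4:
  Lat: 66 + 57.224/60 = 66.953733
  hemisphere S, so the sign is −
  Lon: 0 + 51.525/60 = 0.858750
  W → negative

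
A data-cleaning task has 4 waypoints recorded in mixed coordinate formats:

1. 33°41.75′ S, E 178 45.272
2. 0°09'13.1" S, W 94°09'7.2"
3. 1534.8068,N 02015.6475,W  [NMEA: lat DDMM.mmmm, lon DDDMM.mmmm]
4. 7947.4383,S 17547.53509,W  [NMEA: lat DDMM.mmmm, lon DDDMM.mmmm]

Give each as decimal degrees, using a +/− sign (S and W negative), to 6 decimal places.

Point 1:
  φ: 33 + 41.75/60 = 33.6958333
  S ⇒ negate
  λ: 178 + 45.272/60 = 178.7545333
  E → positive
Point 2:
  φ: 0 + 9/60 + 13.1/3600 = 0.1536389
  hemisphere S, so the sign is −
  Lon: 94 + 9/60 + 7.2/3600 = 94.1520000
  hemisphere W, so the sign is −
Point 3:
  Lat: degrees = first 2 digits = 15, minutes = 34.8068; 15 + 34.8068/60 = 15.5801133
  N ⇒ keep positive
  Longitude: degrees = first 3 digits = 20, minutes = 15.6475; 20 + 15.6475/60 = 20.2607917
  hemisphere W, so the sign is −
Point 4:
  φ: split at 2 digits → 79° and 47.4383′; 79 + 47.4383/60 = 79.7906383
  S → negative
  Longitude: degrees = first 3 digits = 175, minutes = 47.53509; 175 + 47.53509/60 = 175.7922515
  W ⇒ negate

1. -33.695833, 178.754533
2. -0.153639, -94.152000
3. 15.580113, -20.260792
4. -79.790638, -175.792252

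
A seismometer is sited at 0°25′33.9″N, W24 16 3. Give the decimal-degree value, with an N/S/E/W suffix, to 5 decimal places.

Latitude: 0° + 25/60 + 33.9/3600 = 0 + 0.416667 + 0.009417 = 0.426083
Lon: 24 + 16/60 + 3/3600 = 24.267500

0.42608° N, 24.26750° W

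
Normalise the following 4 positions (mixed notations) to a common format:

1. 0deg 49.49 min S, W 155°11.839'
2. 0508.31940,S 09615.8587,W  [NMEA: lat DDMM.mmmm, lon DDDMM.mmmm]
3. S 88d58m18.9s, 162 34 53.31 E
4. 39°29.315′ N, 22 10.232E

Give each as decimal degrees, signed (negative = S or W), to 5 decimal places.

1. -0.82483, -155.19732
2. -5.13866, -96.26431
3. -88.97192, 162.58148
4. 39.48858, 22.17053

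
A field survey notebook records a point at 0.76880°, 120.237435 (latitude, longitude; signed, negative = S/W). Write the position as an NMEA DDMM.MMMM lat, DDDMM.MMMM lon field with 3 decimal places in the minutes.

Lat: 0° + 0.768800 × 60 = 0° 46.12800′
λ: minutes = (120.237435 − 120) × 60 = 14.24610

0046.128,N / 12014.246,E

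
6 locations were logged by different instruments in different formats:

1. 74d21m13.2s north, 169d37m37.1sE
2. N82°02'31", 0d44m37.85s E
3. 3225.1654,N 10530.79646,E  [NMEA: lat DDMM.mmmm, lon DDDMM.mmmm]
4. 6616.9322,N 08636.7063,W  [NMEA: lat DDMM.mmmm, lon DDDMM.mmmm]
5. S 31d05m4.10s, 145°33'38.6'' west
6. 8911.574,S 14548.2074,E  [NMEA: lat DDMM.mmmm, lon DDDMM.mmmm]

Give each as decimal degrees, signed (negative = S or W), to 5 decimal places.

1. 74.35367, 169.62697
2. 82.04194, 0.74385
3. 32.41942, 105.51327
4. 66.28220, -86.61177
5. -31.08447, -145.56072
6. -89.19290, 145.80346

Point 1:
  φ: 74° + 21/60 + 13.2/3600 = 74 + 0.350000 + 0.003667 = 74.353667
  N ⇒ keep positive
  λ: 37′ + 37.1″ = 37.61833′; 169 + 37.61833/60 = 169.626972
  E → positive
Point 2:
  Latitude: 82 + 2/60 + 31/3600 = 82.041944
  N → positive
  λ: 0 + 44/60 + 37.85/3600 = 0.743847
  E → positive
Point 3:
  Lat: degrees = first 2 digits = 32, minutes = 25.1654; 32 + 25.1654/60 = 32.419423
  N ⇒ keep positive
  λ: split at 3 digits → 105° and 30.79646′; 105 + 30.79646/60 = 105.513274
  E → positive
Point 4:
  Latitude: degrees = first 2 digits = 66, minutes = 16.9322; 66 + 16.9322/60 = 66.282203
  N ⇒ keep positive
  Longitude: degrees = first 3 digits = 86, minutes = 36.7063; 86 + 36.7063/60 = 86.611772
  hemisphere W, so the sign is −
Point 5:
  Latitude: 5′ + 4.1″ = 5.06833′; 31 + 5.06833/60 = 31.084472
  S ⇒ negate
  Longitude: 33′ + 38.6″ = 33.64333′; 145 + 33.64333/60 = 145.560722
  W ⇒ negate
Point 6:
  Latitude: degrees = first 2 digits = 89, minutes = 11.574; 89 + 11.574/60 = 89.192900
  S ⇒ negate
  Longitude: split at 3 digits → 145° and 48.2074′; 145 + 48.2074/60 = 145.803457
  E → positive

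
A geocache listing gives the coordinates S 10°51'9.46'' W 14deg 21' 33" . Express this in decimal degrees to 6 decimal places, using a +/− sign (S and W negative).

Latitude: 10 + 51/60 + 9.46/3600 = 10.8526278
S → negative
λ: 21′ + 33″ = 21.55000′; 14 + 21.55000/60 = 14.3591667
hemisphere W, so the sign is −

-10.852628, -14.359167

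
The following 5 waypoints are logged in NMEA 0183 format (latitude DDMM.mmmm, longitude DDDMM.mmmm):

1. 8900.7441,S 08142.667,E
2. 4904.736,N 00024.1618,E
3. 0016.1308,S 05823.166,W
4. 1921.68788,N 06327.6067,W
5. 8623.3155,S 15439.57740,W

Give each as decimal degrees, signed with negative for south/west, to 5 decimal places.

Point 1:
  φ: split at 2 digits → 89° and 0.7441′; 89 + 0.7441/60 = 89.012402
  S → negative
  Longitude: degrees = first 3 digits = 81, minutes = 42.667; 81 + 42.667/60 = 81.711117
  E ⇒ keep positive
Point 2:
  φ: degrees = first 2 digits = 49, minutes = 4.736; 49 + 4.736/60 = 49.078933
  N ⇒ keep positive
  Lon: degrees = first 3 digits = 0, minutes = 24.1618; 0 + 24.1618/60 = 0.402697
  E ⇒ keep positive
Point 3:
  Latitude: split at 2 digits → 00° and 16.1308′; 0 + 16.1308/60 = 0.268847
  S → negative
  Longitude: degrees = first 3 digits = 58, minutes = 23.166; 58 + 23.166/60 = 58.386100
  hemisphere W, so the sign is −
Point 4:
  Lat: degrees = first 2 digits = 19, minutes = 21.68788; 19 + 21.68788/60 = 19.361465
  N ⇒ keep positive
  Lon: split at 3 digits → 063° and 27.6067′; 63 + 27.6067/60 = 63.460112
  hemisphere W, so the sign is −
Point 5:
  Latitude: split at 2 digits → 86° and 23.3155′; 86 + 23.3155/60 = 86.388592
  S ⇒ negate
  λ: degrees = first 3 digits = 154, minutes = 39.5774; 154 + 39.5774/60 = 154.659623
  W → negative

1. -89.01240, 81.71112
2. 49.07893, 0.40270
3. -0.26885, -58.38610
4. 19.36146, -63.46011
5. -86.38859, -154.65962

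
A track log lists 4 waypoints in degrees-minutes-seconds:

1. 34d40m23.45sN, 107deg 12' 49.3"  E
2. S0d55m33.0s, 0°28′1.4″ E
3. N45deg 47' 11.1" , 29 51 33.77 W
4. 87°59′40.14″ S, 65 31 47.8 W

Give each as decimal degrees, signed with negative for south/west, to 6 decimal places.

Point 1:
  Latitude: 34 + 40/60 + 23.45/3600 = 34.6731806
  N ⇒ keep positive
  Lon: 107 + 12/60 + 49.3/3600 = 107.2136944
  E ⇒ keep positive
Point 2:
  φ: 0° + 55/60 + 33/3600 = 0 + 0.916667 + 0.009167 = 0.9258333
  S ⇒ negate
  λ: 0 + 28/60 + 1.4/3600 = 0.4670556
  E → positive
Point 3:
  Latitude: 47′ + 11.1″ = 47.18500′; 45 + 47.18500/60 = 45.7864167
  N ⇒ keep positive
  Longitude: 29 + 51/60 + 33.77/3600 = 29.8593806
  W → negative
Point 4:
  Lat: 87° + 59/60 + 40.14/3600 = 87 + 0.983333 + 0.011150 = 87.9944833
  hemisphere S, so the sign is −
  λ: 65° + 31/60 + 47.8/3600 = 65 + 0.516667 + 0.013278 = 65.5299444
  hemisphere W, so the sign is −

1. 34.673181, 107.213694
2. -0.925833, 0.467056
3. 45.786417, -29.859381
4. -87.994483, -65.529944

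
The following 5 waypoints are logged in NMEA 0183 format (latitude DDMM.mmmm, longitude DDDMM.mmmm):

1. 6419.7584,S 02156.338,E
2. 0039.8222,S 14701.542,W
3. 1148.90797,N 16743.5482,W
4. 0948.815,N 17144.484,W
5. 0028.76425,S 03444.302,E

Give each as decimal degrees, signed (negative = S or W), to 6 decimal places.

Point 1:
  Lat: degrees = first 2 digits = 64, minutes = 19.7584; 64 + 19.7584/60 = 64.3293067
  hemisphere S, so the sign is −
  Longitude: split at 3 digits → 021° and 56.338′; 21 + 56.338/60 = 21.9389667
  E ⇒ keep positive
Point 2:
  Lat: degrees = first 2 digits = 0, minutes = 39.8222; 0 + 39.8222/60 = 0.6637033
  S → negative
  λ: split at 3 digits → 147° and 1.542′; 147 + 1.542/60 = 147.0257000
  W ⇒ negate
Point 3:
  Lat: degrees = first 2 digits = 11, minutes = 48.90797; 11 + 48.90797/60 = 11.8151328
  N ⇒ keep positive
  λ: degrees = first 3 digits = 167, minutes = 43.5482; 167 + 43.5482/60 = 167.7258033
  hemisphere W, so the sign is −
Point 4:
  Lat: degrees = first 2 digits = 9, minutes = 48.815; 9 + 48.815/60 = 9.8135833
  N ⇒ keep positive
  Lon: degrees = first 3 digits = 171, minutes = 44.484; 171 + 44.484/60 = 171.7414000
  W → negative
Point 5:
  Lat: degrees = first 2 digits = 0, minutes = 28.76425; 0 + 28.76425/60 = 0.4794042
  S ⇒ negate
  Lon: split at 3 digits → 034° and 44.302′; 34 + 44.302/60 = 34.7383667
  E → positive

1. -64.329307, 21.938967
2. -0.663703, -147.025700
3. 11.815133, -167.725803
4. 9.813583, -171.741400
5. -0.479404, 34.738367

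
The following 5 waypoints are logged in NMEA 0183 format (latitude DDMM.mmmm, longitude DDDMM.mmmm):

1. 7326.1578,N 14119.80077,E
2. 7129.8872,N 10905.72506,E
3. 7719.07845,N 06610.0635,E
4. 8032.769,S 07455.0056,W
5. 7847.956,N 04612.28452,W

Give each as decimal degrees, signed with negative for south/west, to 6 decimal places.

1. 73.435963, 141.330013
2. 71.498120, 109.095418
3. 77.317974, 66.167725
4. -80.546150, -74.916760
5. 78.799267, -46.204742

Point 1:
  Latitude: split at 2 digits → 73° and 26.1578′; 73 + 26.1578/60 = 73.4359633
  N ⇒ keep positive
  λ: split at 3 digits → 141° and 19.80077′; 141 + 19.80077/60 = 141.3300128
  E → positive
Point 2:
  Latitude: degrees = first 2 digits = 71, minutes = 29.8872; 71 + 29.8872/60 = 71.4981200
  N ⇒ keep positive
  Lon: degrees = first 3 digits = 109, minutes = 5.72506; 109 + 5.72506/60 = 109.0954177
  E → positive
Point 3:
  Lat: split at 2 digits → 77° and 19.07845′; 77 + 19.07845/60 = 77.3179742
  N ⇒ keep positive
  Longitude: degrees = first 3 digits = 66, minutes = 10.0635; 66 + 10.0635/60 = 66.1677250
  E ⇒ keep positive
Point 4:
  φ: degrees = first 2 digits = 80, minutes = 32.769; 80 + 32.769/60 = 80.5461500
  S → negative
  λ: split at 3 digits → 074° and 55.0056′; 74 + 55.0056/60 = 74.9167600
  W → negative
Point 5:
  Lat: degrees = first 2 digits = 78, minutes = 47.956; 78 + 47.956/60 = 78.7992667
  N → positive
  Lon: degrees = first 3 digits = 46, minutes = 12.28452; 46 + 12.28452/60 = 46.2047420
  hemisphere W, so the sign is −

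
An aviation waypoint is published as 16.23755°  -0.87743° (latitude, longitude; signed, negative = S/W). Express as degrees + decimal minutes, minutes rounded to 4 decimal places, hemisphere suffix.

φ: minutes = (16.237550 − 16) × 60 = 14.253000
Longitude is negative → W; |value| = 0.877430
λ: fractional part 0.877430 → 52.645800 minutes

16° 14.2530′ N, 0° 52.6458′ W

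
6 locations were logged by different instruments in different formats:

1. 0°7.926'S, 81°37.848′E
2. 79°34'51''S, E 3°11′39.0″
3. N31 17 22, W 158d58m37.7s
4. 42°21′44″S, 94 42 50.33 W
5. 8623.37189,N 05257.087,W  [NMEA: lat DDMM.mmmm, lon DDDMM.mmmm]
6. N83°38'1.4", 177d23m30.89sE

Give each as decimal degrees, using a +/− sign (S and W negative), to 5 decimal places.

1. -0.13210, 81.63080
2. -79.58083, 3.19417
3. 31.28944, -158.97714
4. -42.36222, -94.71398
5. 86.38953, -52.95145
6. 83.63372, 177.39191

Point 1:
  φ: 0 + 7.926/60 = 0.132100
  hemisphere S, so the sign is −
  λ: 37.848′ = 0.630800°; total 81.630800
  E → positive
Point 2:
  Lat: 79° + 34/60 + 51/3600 = 79 + 0.566667 + 0.014167 = 79.580833
  hemisphere S, so the sign is −
  Longitude: 3 + 11/60 + 39/3600 = 3.194167
  E ⇒ keep positive
Point 3:
  Latitude: 31° + 17/60 + 22/3600 = 31 + 0.283333 + 0.006111 = 31.289444
  N → positive
  Longitude: 158 + 58/60 + 37.7/3600 = 158.977139
  W ⇒ negate
Point 4:
  φ: 21′ + 44″ = 21.73333′; 42 + 21.73333/60 = 42.362222
  S → negative
  Longitude: 94 + 42/60 + 50.33/3600 = 94.713981
  W → negative
Point 5:
  Latitude: degrees = first 2 digits = 86, minutes = 23.37189; 86 + 23.37189/60 = 86.389532
  N ⇒ keep positive
  λ: split at 3 digits → 052° and 57.087′; 52 + 57.087/60 = 52.951450
  hemisphere W, so the sign is −
Point 6:
  Latitude: 83 + 38/60 + 1.4/3600 = 83.633722
  N → positive
  λ: 177° + 23/60 + 30.89/3600 = 177 + 0.383333 + 0.008581 = 177.391914
  E → positive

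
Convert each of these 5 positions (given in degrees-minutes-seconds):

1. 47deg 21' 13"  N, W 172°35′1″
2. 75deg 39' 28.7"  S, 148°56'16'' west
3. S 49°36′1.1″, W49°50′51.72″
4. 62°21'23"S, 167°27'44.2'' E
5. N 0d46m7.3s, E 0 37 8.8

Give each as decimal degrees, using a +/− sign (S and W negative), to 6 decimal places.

1. 47.353611, -172.583611
2. -75.657972, -148.937778
3. -49.600306, -49.847700
4. -62.356389, 167.462278
5. 0.768694, 0.619111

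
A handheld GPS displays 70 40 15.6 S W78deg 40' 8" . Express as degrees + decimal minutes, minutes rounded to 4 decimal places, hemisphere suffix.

70° 40.2600′ S, 78° 40.1333′ W

Latitude: 40 + 15.6/60 = 40.260000′
Lon: 40 + 8/60 = 40.133333′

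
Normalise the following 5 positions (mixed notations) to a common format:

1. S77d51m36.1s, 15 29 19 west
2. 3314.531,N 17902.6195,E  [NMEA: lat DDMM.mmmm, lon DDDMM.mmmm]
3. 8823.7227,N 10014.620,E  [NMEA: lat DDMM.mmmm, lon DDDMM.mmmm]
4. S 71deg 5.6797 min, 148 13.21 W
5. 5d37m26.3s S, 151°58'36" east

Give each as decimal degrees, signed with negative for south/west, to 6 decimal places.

1. -77.860028, -15.488611
2. 33.242183, 179.043658
3. 88.395378, 100.243667
4. -71.094662, -148.220167
5. -5.623972, 151.976667

Point 1:
  Latitude: 51′ + 36.1″ = 51.60167′; 77 + 51.60167/60 = 77.8600278
  S → negative
  Lon: 15 + 29/60 + 19/3600 = 15.4886111
  W ⇒ negate
Point 2:
  φ: split at 2 digits → 33° and 14.531′; 33 + 14.531/60 = 33.2421833
  N → positive
  Longitude: split at 3 digits → 179° and 2.6195′; 179 + 2.6195/60 = 179.0436583
  E ⇒ keep positive
Point 3:
  Latitude: degrees = first 2 digits = 88, minutes = 23.7227; 88 + 23.7227/60 = 88.3953783
  N → positive
  Lon: split at 3 digits → 100° and 14.62′; 100 + 14.62/60 = 100.2436667
  E → positive
Point 4:
  Lat: 71 + 5.6797/60 = 71.0946617
  S ⇒ negate
  Longitude: 148 + 13.21/60 = 148.2201667
  W ⇒ negate
Point 5:
  Latitude: 5 + 37/60 + 26.3/3600 = 5.6239722
  hemisphere S, so the sign is −
  Lon: 58′ + 36″ = 58.60000′; 151 + 58.60000/60 = 151.9766667
  E → positive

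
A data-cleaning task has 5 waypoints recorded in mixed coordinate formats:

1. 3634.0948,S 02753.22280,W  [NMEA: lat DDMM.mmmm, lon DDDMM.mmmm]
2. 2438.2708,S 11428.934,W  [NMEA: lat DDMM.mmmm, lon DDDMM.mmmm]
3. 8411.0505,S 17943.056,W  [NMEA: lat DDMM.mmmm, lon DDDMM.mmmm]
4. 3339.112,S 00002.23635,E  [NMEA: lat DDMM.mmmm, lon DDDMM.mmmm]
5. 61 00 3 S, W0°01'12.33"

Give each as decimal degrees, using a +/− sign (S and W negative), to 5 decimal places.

1. -36.56825, -27.88705
2. -24.63785, -114.48223
3. -84.18418, -179.71760
4. -33.65187, 0.03727
5. -61.00083, -0.02009

Point 1:
  φ: degrees = first 2 digits = 36, minutes = 34.0948; 36 + 34.0948/60 = 36.568247
  hemisphere S, so the sign is −
  Lon: split at 3 digits → 027° and 53.2228′; 27 + 53.2228/60 = 27.887047
  W → negative
Point 2:
  Lat: degrees = first 2 digits = 24, minutes = 38.2708; 24 + 38.2708/60 = 24.637847
  S → negative
  Longitude: degrees = first 3 digits = 114, minutes = 28.934; 114 + 28.934/60 = 114.482233
  W ⇒ negate
Point 3:
  φ: degrees = first 2 digits = 84, minutes = 11.0505; 84 + 11.0505/60 = 84.184175
  S → negative
  λ: degrees = first 3 digits = 179, minutes = 43.056; 179 + 43.056/60 = 179.717600
  W ⇒ negate
Point 4:
  Latitude: degrees = first 2 digits = 33, minutes = 39.112; 33 + 39.112/60 = 33.651867
  S → negative
  λ: split at 3 digits → 000° and 2.23635′; 0 + 2.23635/60 = 0.037273
  E ⇒ keep positive
Point 5:
  Latitude: 61° + 0/60 + 3/3600 = 61 + 0.000000 + 0.000833 = 61.000833
  S ⇒ negate
  Lon: 0 + 1/60 + 12.33/3600 = 0.020092
  hemisphere W, so the sign is −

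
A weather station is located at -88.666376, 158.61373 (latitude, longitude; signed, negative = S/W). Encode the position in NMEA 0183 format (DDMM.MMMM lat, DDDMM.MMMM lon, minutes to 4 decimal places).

Latitude is negative → S; |value| = 88.666376
φ: fractional part 0.666376 → 39.982560 minutes
Lon: 158° + 0.613730 × 60 = 158° 36.823800′

8839.9826,S / 15836.8238,E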